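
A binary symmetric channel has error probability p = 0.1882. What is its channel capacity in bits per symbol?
0.3023 bits

For a binary symmetric channel (BSC) with error probability p:
Capacity C = 1 - H(p) bits per symbol

where H(p) = -p log₂(p) - (1-p) log₂(1-p) is the binary entropy function.

H(0.1882) = 0.6977 bits
C = 1 - 0.6977 = 0.3023 bits per symbol

This means we can reliably transmit up to 0.3023 bits of information per channel use.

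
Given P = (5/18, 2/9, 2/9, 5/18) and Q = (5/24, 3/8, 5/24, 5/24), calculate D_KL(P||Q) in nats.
0.0579 nats

KL divergence: D_KL(P||Q) = Σ p(x) log(p(x)/q(x))

Computing term by term:
  x=0: 5/18 × log_e[(5/18)/(5/24)] = 5/18 × 0.2877 = 0.0799
  x=1: 2/9 × log_e[(2/9)/(3/8)] = 2/9 × -0.5232 = -0.1163
  x=2: 2/9 × log_e[(2/9)/(5/24)] = 2/9 × 0.0645 = 0.0143
  x=3: 5/18 × log_e[(5/18)/(5/24)] = 5/18 × 0.2877 = 0.0799

D_KL(P||Q) = 0.0579 nats

Note: KL divergence is always non-negative and equals 0 iff P = Q.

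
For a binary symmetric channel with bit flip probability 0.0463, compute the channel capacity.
0.7295 bits

For a binary symmetric channel (BSC) with error probability p:
Capacity C = 1 - H(p) bits per symbol

where H(p) = -p log₂(p) - (1-p) log₂(1-p) is the binary entropy function.

H(0.0463) = 0.2705 bits
C = 1 - 0.2705 = 0.7295 bits per symbol

This means we can reliably transmit up to 0.7295 bits of information per channel use.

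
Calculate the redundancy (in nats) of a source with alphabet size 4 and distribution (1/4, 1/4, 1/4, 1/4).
0.0000 nats

Redundancy measures how far a source is from maximum entropy:
R = H_max - H(X)

Maximum entropy for 4 symbols: H_max = log_e(4) = 1.3863 nats
Actual entropy: H(X) = 1.3863 nats
Redundancy: R = 1.3863 - 1.3863 = 0.0000 nats

This redundancy represents potential for compression: the source could be compressed by 0.0000 nats per symbol.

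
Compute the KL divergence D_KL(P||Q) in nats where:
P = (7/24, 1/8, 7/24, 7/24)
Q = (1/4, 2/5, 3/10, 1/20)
0.4057 nats

KL divergence: D_KL(P||Q) = Σ p(x) log(p(x)/q(x))

Computing term by term:
  x=0: 7/24 × log_e[(7/24)/(1/4)] = 7/24 × 0.1542 = 0.0450
  x=1: 1/8 × log_e[(1/8)/(2/5)] = 1/8 × -1.1632 = -0.1454
  x=2: 7/24 × log_e[(7/24)/(3/10)] = 7/24 × -0.0282 = -0.0082
  x=3: 7/24 × log_e[(7/24)/(1/20)] = 7/24 × 1.7636 = 0.5144

D_KL(P||Q) = 0.4057 nats

Note: KL divergence is always non-negative and equals 0 iff P = Q.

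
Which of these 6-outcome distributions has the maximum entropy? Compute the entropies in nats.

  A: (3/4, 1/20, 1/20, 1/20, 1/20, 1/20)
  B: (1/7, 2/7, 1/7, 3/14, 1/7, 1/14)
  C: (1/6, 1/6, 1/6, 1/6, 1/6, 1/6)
C

For a discrete distribution over n outcomes, entropy is maximized by the uniform distribution.

Computing entropies:
H(A) = 0.9647 nats
H(B) = 1.7105 nats
H(C) = 1.7918 nats

The uniform distribution (where all probabilities equal 1/6) achieves the maximum entropy of log_e(6) = 1.7918 nats.

Distribution C has the highest entropy.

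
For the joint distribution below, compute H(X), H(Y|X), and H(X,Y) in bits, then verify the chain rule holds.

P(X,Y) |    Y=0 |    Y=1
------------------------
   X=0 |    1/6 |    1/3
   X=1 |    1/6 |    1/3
H(X,Y) = 1.9183, H(X) = 1.0000, H(Y|X) = 0.9183 (all in bits)

Chain rule: H(X,Y) = H(X) + H(Y|X)

Left side — joint entropy directly:
H(X,Y) = -Σ p(x,y) log p(x,y) = 1.9183 bits

Right side — compute H(Y|X) from the conditional distributions:
P(X) = (1/2, 1/2), so H(X) = 1.0000 bits
H(Y|X) = Σ_x P(X=x) · H(Y|X=x):
  P(Y|X=0) = (1/3, 2/3), H(Y|X=0) = 0.9183, weight P(X=0) = 1/2
  P(Y|X=1) = (1/3, 2/3), H(Y|X=1) = 0.9183, weight P(X=1) = 1/2
H(Y|X) = 0.9183 bits

H(X) + H(Y|X) = 1.0000 + 0.9183 = 1.9183 bits

Both sides equal 1.9183 bits. ✓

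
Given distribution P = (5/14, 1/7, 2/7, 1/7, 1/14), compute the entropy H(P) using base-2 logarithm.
2.1210 bits

Shannon entropy is H(X) = -Σ p(x) log p(x).

For P = (5/14, 1/7, 2/7, 1/7, 1/14):
H = -5/14 × log_2(5/14) -1/7 × log_2(1/7) -2/7 × log_2(2/7) -1/7 × log_2(1/7) -1/14 × log_2(1/14)
H = 2.1210 bits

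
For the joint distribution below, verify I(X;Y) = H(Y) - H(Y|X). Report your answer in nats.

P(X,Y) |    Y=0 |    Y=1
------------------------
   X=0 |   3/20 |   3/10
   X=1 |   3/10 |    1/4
I(X;Y) = 0.0228 nats

Mutual information has multiple equivalent forms:
- I(X;Y) = H(X) - H(X|Y)
- I(X;Y) = H(Y) - H(Y|X)
- I(X;Y) = H(X) + H(Y) - H(X,Y)

Computing all quantities:
H(X) = 0.6881, H(Y) = 0.6881, H(X,Y) = 1.3535
H(X|Y) = 0.6654, H(Y|X) = 0.6654

Verification:
H(X) - H(X|Y) = 0.6881 - 0.6654 = 0.0228
H(Y) - H(Y|X) = 0.6881 - 0.6654 = 0.0228
H(X) + H(Y) - H(X,Y) = 0.6881 + 0.6881 - 1.3535 = 0.0228

All forms give I(X;Y) = 0.0228 nats. ✓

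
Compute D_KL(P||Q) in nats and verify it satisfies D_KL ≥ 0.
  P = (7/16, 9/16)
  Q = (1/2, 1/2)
0.0078 nats

KL divergence satisfies the Gibbs inequality: D_KL(P||Q) ≥ 0 for all distributions P, Q.

D_KL(P||Q) = Σ p(x) log(p(x)/q(x))
Term by term:
  x=0: 7/16 × log_e[(7/16)/(1/2)] = -0.0584
  x=1: 9/16 × log_e[(9/16)/(1/2)] = 0.0663
D_KL(P||Q) = 0.0078 nats

D_KL(P||Q) = 0.0078 ≥ 0 ✓

This non-negativity is a fundamental property: relative entropy cannot be negative because it measures how different Q is from P.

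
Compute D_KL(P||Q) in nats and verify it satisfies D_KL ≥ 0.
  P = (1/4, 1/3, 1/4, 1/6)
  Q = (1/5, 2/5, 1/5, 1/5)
0.0204 nats

KL divergence satisfies the Gibbs inequality: D_KL(P||Q) ≥ 0 for all distributions P, Q.

D_KL(P||Q) = Σ p(x) log(p(x)/q(x))
Term by term:
  x=0: 1/4 × log_e[(1/4)/(1/5)] = 0.0558
  x=1: 1/3 × log_e[(1/3)/(2/5)] = -0.0608
  x=2: 1/4 × log_e[(1/4)/(1/5)] = 0.0558
  x=3: 1/6 × log_e[(1/6)/(1/5)] = -0.0304
D_KL(P||Q) = 0.0204 nats

D_KL(P||Q) = 0.0204 ≥ 0 ✓

This non-negativity is a fundamental property: relative entropy cannot be negative because it measures how different Q is from P.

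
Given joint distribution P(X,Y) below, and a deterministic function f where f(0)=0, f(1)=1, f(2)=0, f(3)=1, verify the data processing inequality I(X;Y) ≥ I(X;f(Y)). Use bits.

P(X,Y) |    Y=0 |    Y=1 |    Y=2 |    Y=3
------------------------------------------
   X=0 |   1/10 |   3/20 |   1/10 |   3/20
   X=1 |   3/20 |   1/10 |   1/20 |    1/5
I(X;Y) = 0.0320, I(X;f(Y)) = 0.0000, inequality holds: 0.0320 ≥ 0.0000

Data Processing Inequality: For any Markov chain X → Y → Z, we have I(X;Y) ≥ I(X;Z).

Here Z = f(Y) is a deterministic function of Y, forming X → Y → Z.

Original I(X;Y) = 0.0320 bits

After applying f:
P(X,Z) where Z=f(Y):
- P(X,Z=0) = P(X,Y=0) + P(X,Y=2)
- P(X,Z=1) = P(X,Y=1) + P(X,Y=3)

I(X;Z) = I(X;f(Y)) = 0.0000 bits

Verification: 0.0320 ≥ 0.0000 ✓

Information cannot be created by processing; the function f can only lose information about X.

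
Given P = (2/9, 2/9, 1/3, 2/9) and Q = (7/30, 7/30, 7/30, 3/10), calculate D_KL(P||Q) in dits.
0.0133 dits

KL divergence: D_KL(P||Q) = Σ p(x) log(p(x)/q(x))

Computing term by term:
  x=0: 2/9 × log_10[(2/9)/(7/30)] = 2/9 × -0.0212 = -0.0047
  x=1: 2/9 × log_10[(2/9)/(7/30)] = 2/9 × -0.0212 = -0.0047
  x=2: 1/3 × log_10[(1/3)/(7/30)] = 1/3 × 0.1549 = 0.0516
  x=3: 2/9 × log_10[(2/9)/(3/10)] = 2/9 × -0.1303 = -0.0290

D_KL(P||Q) = 0.0133 dits

Note: KL divergence is always non-negative and equals 0 iff P = Q.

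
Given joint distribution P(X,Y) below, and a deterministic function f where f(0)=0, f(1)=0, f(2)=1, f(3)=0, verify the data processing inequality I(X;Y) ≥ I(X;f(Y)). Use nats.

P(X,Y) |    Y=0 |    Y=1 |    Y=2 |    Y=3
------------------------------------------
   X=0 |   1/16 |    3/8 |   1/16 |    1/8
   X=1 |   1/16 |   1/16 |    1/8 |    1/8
I(X;Y) = 0.1029, I(X;f(Y)) = 0.0407, inequality holds: 0.1029 ≥ 0.0407

Data Processing Inequality: For any Markov chain X → Y → Z, we have I(X;Y) ≥ I(X;Z).

Here Z = f(Y) is a deterministic function of Y, forming X → Y → Z.

Original I(X;Y) = 0.1029 nats

After applying f:
P(X,Z) where Z=f(Y):
- P(X,Z=0) = P(X,Y=0) + P(X,Y=1) + P(X,Y=3)
- P(X,Z=1) = P(X,Y=2)

I(X;Z) = I(X;f(Y)) = 0.0407 nats

Verification: 0.1029 ≥ 0.0407 ✓

Information cannot be created by processing; the function f can only lose information about X.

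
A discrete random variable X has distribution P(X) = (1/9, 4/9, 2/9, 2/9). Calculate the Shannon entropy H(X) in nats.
1.2730 nats

Shannon entropy is H(X) = -Σ p(x) log p(x).

For P = (1/9, 4/9, 2/9, 2/9):
H = -1/9 × log_e(1/9) -4/9 × log_e(4/9) -2/9 × log_e(2/9) -2/9 × log_e(2/9)
H = 1.2730 nats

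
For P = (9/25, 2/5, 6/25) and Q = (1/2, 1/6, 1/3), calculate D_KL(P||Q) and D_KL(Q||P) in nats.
D_KL(P||Q) = 0.1531, D_KL(Q||P) = 0.1278

KL divergence is not symmetric: D_KL(P||Q) ≠ D_KL(Q||P) in general.

D_KL(P||Q) = 0.1531 nats
D_KL(Q||P) = 0.1278 nats

No, they are not equal!

This asymmetry is why KL divergence is not a true distance metric.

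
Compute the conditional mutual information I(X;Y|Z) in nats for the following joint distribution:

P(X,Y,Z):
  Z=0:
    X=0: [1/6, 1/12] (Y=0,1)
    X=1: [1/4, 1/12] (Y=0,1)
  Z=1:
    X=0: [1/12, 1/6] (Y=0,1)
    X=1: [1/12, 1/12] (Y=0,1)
0.0082 nats

Conditional mutual information: I(X;Y|Z) = H(X|Z) + H(Y|Z) - H(X,Y|Z)

H(Z) = 0.6792
H(X,Z) = 1.3580 → H(X|Z) = 0.6788
H(Y,Z) = 1.3086 → H(Y|Z) = 0.6294
H(X,Y,Z) = 1.9792 → H(X,Y|Z) = 1.3000

I(X;Y|Z) = 0.6788 + 0.6294 - 1.3000 = 0.0082 nats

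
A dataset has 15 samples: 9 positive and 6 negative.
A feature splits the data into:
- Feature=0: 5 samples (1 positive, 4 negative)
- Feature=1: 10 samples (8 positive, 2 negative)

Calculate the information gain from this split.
0.2490 bits

Information Gain = H(Y) - H(Y|Feature)

Before split:
P(positive) = 9/15 = 0.6000
H(Y) = 0.9710 bits

After split:
Feature=0: H = 0.7219 bits (weight = 5/15)
Feature=1: H = 0.7219 bits (weight = 10/15)
H(Y|Feature) = (5/15)×0.7219 + (10/15)×0.7219 = 0.7219 bits

Information Gain = 0.9710 - 0.7219 = 0.2490 bits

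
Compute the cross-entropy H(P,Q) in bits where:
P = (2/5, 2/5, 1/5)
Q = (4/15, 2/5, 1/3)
1.6085 bits

Cross-entropy: H(P,Q) = -Σ p(x) log q(x)

Alternatively: H(P,Q) = H(P) + D_KL(P||Q)
H(P) = 1.5219 bits
D_KL(P||Q) = 0.0866 bits

H(P,Q) = 1.5219 + 0.0866 = 1.6085 bits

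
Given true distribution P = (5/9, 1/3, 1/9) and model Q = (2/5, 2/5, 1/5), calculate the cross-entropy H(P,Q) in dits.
0.4314 dits

Cross-entropy: H(P,Q) = -Σ p(x) log q(x)

Alternatively: H(P,Q) = H(P) + D_KL(P||Q)
H(P) = 0.4069 dits
D_KL(P||Q) = 0.0245 dits

H(P,Q) = 0.4069 + 0.0245 = 0.4314 dits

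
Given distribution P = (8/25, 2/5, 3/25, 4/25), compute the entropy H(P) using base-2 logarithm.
1.8449 bits

Shannon entropy is H(X) = -Σ p(x) log p(x).

For P = (8/25, 2/5, 3/25, 4/25):
H = -8/25 × log_2(8/25) -2/5 × log_2(2/5) -3/25 × log_2(3/25) -4/25 × log_2(4/25)
H = 1.8449 bits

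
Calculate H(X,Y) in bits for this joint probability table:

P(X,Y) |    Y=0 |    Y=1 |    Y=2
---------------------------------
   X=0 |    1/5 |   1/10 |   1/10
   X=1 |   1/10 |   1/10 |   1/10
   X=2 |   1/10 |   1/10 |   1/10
3.1219 bits

Joint entropy is H(X,Y) = -Σ_{x,y} p(x,y) log p(x,y).

Summing over all non-zero entries:
H(X,Y) = -[1/5·log_2(1/5) + 1/10·log_2(1/10) + 1/10·log_2(1/10) + 1/10·log_2(1/10) + 1/10·log_2(1/10) + 1/10·log_2(1/10) + 1/10·log_2(1/10) + 1/10·log_2(1/10) + 1/10·log_2(1/10)]
H(X,Y) = 3.1219 bits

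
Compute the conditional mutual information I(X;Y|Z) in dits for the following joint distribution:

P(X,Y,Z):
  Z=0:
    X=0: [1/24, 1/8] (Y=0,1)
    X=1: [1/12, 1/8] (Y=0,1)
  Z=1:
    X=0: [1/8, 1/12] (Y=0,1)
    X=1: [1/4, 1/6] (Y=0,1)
0.0021 dits

Conditional mutual information: I(X;Y|Z) = H(X|Z) + H(Y|Z) - H(X,Y|Z)

H(Z) = 0.2873
H(X,Z) = 0.5720 → H(X|Z) = 0.2847
H(Y,Z) = 0.5737 → H(Y|Z) = 0.2863
H(X,Y,Z) = 0.8562 → H(X,Y|Z) = 0.5689

I(X;Y|Z) = 0.2847 + 0.2863 - 0.5689 = 0.0021 dits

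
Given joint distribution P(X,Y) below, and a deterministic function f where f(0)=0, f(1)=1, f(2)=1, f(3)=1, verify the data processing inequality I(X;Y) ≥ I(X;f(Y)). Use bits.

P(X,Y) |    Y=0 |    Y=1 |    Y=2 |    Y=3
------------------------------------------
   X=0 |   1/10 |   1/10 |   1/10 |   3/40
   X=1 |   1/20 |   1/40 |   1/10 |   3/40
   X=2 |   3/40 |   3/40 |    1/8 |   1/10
I(X;Y) = 0.0306, I(X;f(Y)) = 0.0042, inequality holds: 0.0306 ≥ 0.0042

Data Processing Inequality: For any Markov chain X → Y → Z, we have I(X;Y) ≥ I(X;Z).

Here Z = f(Y) is a deterministic function of Y, forming X → Y → Z.

Original I(X;Y) = 0.0306 bits

After applying f:
P(X,Z) where Z=f(Y):
- P(X,Z=0) = P(X,Y=0)
- P(X,Z=1) = P(X,Y=1) + P(X,Y=2) + P(X,Y=3)

I(X;Z) = I(X;f(Y)) = 0.0042 bits

Verification: 0.0306 ≥ 0.0042 ✓

Information cannot be created by processing; the function f can only lose information about X.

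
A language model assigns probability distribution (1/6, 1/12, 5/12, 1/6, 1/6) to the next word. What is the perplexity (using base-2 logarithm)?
4.3394

Perplexity is 2^H (or exp(H) for natural log).

First, H = -Σ p log p = 2.1175 bits
Perplexity = 2^2.1175 = 4.3394

Interpretation: The model's uncertainty is equivalent to choosing uniformly among 4.3 options.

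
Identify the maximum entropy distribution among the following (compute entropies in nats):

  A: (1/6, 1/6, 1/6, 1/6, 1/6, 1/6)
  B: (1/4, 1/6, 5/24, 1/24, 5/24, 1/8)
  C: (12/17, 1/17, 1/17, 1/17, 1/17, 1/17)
A

For a discrete distribution over n outcomes, entropy is maximized by the uniform distribution.

Computing entropies:
H(A) = 1.7918 nats
H(B) = 1.6911 nats
H(C) = 1.0792 nats

The uniform distribution (where all probabilities equal 1/6) achieves the maximum entropy of log_e(6) = 1.7918 nats.

Distribution A has the highest entropy.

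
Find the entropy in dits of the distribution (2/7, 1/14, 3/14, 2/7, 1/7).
0.6568 dits

Shannon entropy is H(X) = -Σ p(x) log p(x).

For P = (2/7, 1/14, 3/14, 2/7, 1/7):
H = -2/7 × log_10(2/7) -1/14 × log_10(1/14) -3/14 × log_10(3/14) -2/7 × log_10(2/7) -1/7 × log_10(1/7)
H = 0.6568 dits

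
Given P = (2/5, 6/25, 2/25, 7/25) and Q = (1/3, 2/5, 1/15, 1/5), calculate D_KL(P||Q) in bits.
0.0853 bits

KL divergence: D_KL(P||Q) = Σ p(x) log(p(x)/q(x))

Computing term by term:
  x=0: 2/5 × log_2[(2/5)/(1/3)] = 2/5 × 0.2630 = 0.1052
  x=1: 6/25 × log_2[(6/25)/(2/5)] = 6/25 × -0.7370 = -0.1769
  x=2: 2/25 × log_2[(2/25)/(1/15)] = 2/25 × 0.2630 = 0.0210
  x=3: 7/25 × log_2[(7/25)/(1/5)] = 7/25 × 0.4854 = 0.1359

D_KL(P||Q) = 0.0853 bits

Note: KL divergence is always non-negative and equals 0 iff P = Q.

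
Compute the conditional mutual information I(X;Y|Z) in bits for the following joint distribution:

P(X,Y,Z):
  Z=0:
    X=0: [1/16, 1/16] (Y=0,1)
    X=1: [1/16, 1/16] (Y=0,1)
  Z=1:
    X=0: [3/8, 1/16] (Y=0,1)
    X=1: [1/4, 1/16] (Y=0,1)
0.0031 bits

Conditional mutual information: I(X;Y|Z) = H(X|Z) + H(Y|Z) - H(X,Y|Z)

H(Z) = 0.8113
H(X,Z) = 1.7962 → H(X|Z) = 0.9849
H(Y,Z) = 1.5488 → H(Y|Z) = 0.7375
H(X,Y,Z) = 2.5306 → H(X,Y|Z) = 1.7194

I(X;Y|Z) = 0.9849 + 0.7375 - 1.7194 = 0.0031 bits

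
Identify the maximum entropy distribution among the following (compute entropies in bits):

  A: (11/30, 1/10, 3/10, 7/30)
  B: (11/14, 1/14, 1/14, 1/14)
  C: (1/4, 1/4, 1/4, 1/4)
C

For a discrete distribution over n outcomes, entropy is maximized by the uniform distribution.

Computing entropies:
H(A) = 1.8739 bits
H(B) = 1.0892 bits
H(C) = 2.0000 bits

The uniform distribution (where all probabilities equal 1/4) achieves the maximum entropy of log_2(4) = 2.0000 bits.

Distribution C has the highest entropy.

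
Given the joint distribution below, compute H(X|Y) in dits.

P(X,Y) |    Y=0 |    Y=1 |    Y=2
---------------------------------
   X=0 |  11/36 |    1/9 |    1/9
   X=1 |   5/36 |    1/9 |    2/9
0.2789 dits

Using the chain rule: H(X|Y) = H(X,Y) - H(Y)

First, compute H(X,Y) = 0.7396 dits

Marginal P(Y) = (4/9, 2/9, 1/3)
H(Y) = 0.4607 dits

H(X|Y) = H(X,Y) - H(Y) = 0.7396 - 0.4607 = 0.2789 dits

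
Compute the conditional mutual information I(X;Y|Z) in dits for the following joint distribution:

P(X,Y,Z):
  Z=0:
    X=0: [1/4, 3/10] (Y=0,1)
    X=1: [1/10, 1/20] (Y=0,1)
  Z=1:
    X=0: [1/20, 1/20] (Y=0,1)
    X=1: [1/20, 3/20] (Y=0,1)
0.0087 dits

Conditional mutual information: I(X;Y|Z) = H(X|Z) + H(Y|Z) - H(X,Y|Z)

H(Z) = 0.2653
H(X,Z) = 0.5062 → H(X|Z) = 0.2409
H(Y,Z) = 0.5589 → H(Y|Z) = 0.2937
H(X,Y,Z) = 0.7912 → H(X,Y|Z) = 0.5259

I(X;Y|Z) = 0.2409 + 0.2937 - 0.5259 = 0.0087 dits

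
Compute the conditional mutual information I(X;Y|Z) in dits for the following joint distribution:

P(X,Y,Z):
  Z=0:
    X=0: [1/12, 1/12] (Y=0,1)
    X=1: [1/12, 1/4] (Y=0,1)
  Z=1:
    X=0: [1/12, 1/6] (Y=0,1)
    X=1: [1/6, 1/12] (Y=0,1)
0.0189 dits

Conditional mutual information: I(X;Y|Z) = H(X|Z) + H(Y|Z) - H(X,Y|Z)

H(Z) = 0.3010
H(X,Z) = 0.5898 → H(X|Z) = 0.2887
H(Y,Z) = 0.5898 → H(Y|Z) = 0.2887
H(X,Y,Z) = 0.8596 → H(X,Y|Z) = 0.5585

I(X;Y|Z) = 0.2887 + 0.2887 - 0.5585 = 0.0189 dits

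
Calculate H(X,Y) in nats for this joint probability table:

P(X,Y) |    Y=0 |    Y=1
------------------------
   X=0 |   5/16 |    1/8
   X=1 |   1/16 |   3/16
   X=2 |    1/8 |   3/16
1.6844 nats

Joint entropy is H(X,Y) = -Σ_{x,y} p(x,y) log p(x,y).

Summing over all non-zero entries:
H(X,Y) = -[5/16·log_e(5/16) + 1/8·log_e(1/8) + 1/16·log_e(1/16) + 3/16·log_e(3/16) + 1/8·log_e(1/8) + 3/16·log_e(3/16)]
H(X,Y) = 1.6844 nats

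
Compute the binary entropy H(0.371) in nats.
0.6595 nats

The binary entropy function is:
H(p) = -p log(p) - (1-p) log(1-p)

H(0.371) = -0.371 × log_e(0.371) - 0.629 × log_e(0.629)
H(0.371) = 0.6595 nats

Note: Binary entropy is maximized at p=0.5 (H=1 bit) and minimized at p=0 or p=1 (H=0).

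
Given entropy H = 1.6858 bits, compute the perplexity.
3.2172

Perplexity is 2^H (or exp(H) for natural log).

H = 1.6858 bits
Perplexity = 2^1.6858 = 3.2172

Interpretation: The model's uncertainty is equivalent to choosing uniformly among 3.2 options.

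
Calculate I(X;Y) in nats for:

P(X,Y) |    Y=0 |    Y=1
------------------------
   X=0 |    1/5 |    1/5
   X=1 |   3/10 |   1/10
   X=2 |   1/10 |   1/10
0.0322 nats

Mutual information: I(X;Y) = H(X) + H(Y) - H(X,Y)

Marginals:
P(X) = (2/5, 2/5, 1/5), H(X) = 1.0549 nats
P(Y) = (3/5, 2/5), H(Y) = 0.6730 nats

Joint entropy: H(X,Y) = 1.6957 nats

I(X;Y) = 1.0549 + 0.6730 - 1.6957 = 0.0322 nats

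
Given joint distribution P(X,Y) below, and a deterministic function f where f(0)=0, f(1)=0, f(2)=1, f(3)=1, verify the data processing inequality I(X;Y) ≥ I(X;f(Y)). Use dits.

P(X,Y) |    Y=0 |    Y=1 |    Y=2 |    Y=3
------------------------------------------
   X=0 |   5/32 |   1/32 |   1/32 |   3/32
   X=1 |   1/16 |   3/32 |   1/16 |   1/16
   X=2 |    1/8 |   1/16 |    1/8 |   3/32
I(X;Y) = 0.0264, I(X;f(Y)) = 0.0032, inequality holds: 0.0264 ≥ 0.0032

Data Processing Inequality: For any Markov chain X → Y → Z, we have I(X;Y) ≥ I(X;Z).

Here Z = f(Y) is a deterministic function of Y, forming X → Y → Z.

Original I(X;Y) = 0.0264 dits

After applying f:
P(X,Z) where Z=f(Y):
- P(X,Z=0) = P(X,Y=0) + P(X,Y=1)
- P(X,Z=1) = P(X,Y=2) + P(X,Y=3)

I(X;Z) = I(X;f(Y)) = 0.0032 dits

Verification: 0.0264 ≥ 0.0032 ✓

Information cannot be created by processing; the function f can only lose information about X.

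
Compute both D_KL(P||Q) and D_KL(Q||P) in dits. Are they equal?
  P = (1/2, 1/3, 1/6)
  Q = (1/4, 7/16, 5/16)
D_KL(P||Q) = 0.0656, D_KL(Q||P) = 0.0617

KL divergence is not symmetric: D_KL(P||Q) ≠ D_KL(Q||P) in general.

D_KL(P||Q) = 0.0656 dits
D_KL(Q||P) = 0.0617 dits

No, they are not equal!

This asymmetry is why KL divergence is not a true distance metric.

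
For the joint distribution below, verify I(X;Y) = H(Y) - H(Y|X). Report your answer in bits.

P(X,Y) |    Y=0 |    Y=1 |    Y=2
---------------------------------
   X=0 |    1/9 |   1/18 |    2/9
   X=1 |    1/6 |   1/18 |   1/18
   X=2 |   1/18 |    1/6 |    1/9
I(X;Y) = 0.1681 bits

Mutual information has multiple equivalent forms:
- I(X;Y) = H(X) - H(X|Y)
- I(X;Y) = H(Y) - H(Y|X)
- I(X;Y) = H(X) + H(Y) - H(X,Y)

Computing all quantities:
H(X) = 1.5715, H(Y) = 1.5715, H(X,Y) = 2.9749
H(X|Y) = 1.4034, H(Y|X) = 1.4034

Verification:
H(X) - H(X|Y) = 1.5715 - 1.4034 = 0.1681
H(Y) - H(Y|X) = 1.5715 - 1.4034 = 0.1681
H(X) + H(Y) - H(X,Y) = 1.5715 + 1.5715 - 2.9749 = 0.1681

All forms give I(X;Y) = 0.1681 bits. ✓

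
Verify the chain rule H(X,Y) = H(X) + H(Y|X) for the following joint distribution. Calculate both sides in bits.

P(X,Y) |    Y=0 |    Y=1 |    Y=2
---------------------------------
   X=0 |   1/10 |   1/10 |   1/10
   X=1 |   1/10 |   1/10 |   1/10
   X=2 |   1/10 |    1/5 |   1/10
H(X,Y) = 3.1219, H(X) = 1.5710, H(Y|X) = 1.5510 (all in bits)

Chain rule: H(X,Y) = H(X) + H(Y|X)

Left side — joint entropy directly:
H(X,Y) = -Σ p(x,y) log p(x,y) = 3.1219 bits

Right side — compute H(Y|X) from the conditional distributions:
P(X) = (3/10, 3/10, 2/5), so H(X) = 1.5710 bits
H(Y|X) = Σ_x P(X=x) · H(Y|X=x):
  P(Y|X=0) = (1/3, 1/3, 1/3), H(Y|X=0) = 1.5850, weight P(X=0) = 3/10
  P(Y|X=1) = (1/3, 1/3, 1/3), H(Y|X=1) = 1.5850, weight P(X=1) = 3/10
  P(Y|X=2) = (1/4, 1/2, 1/4), H(Y|X=2) = 1.5000, weight P(X=2) = 2/5
H(Y|X) = 1.5510 bits

H(X) + H(Y|X) = 1.5710 + 1.5510 = 3.1219 bits

Both sides equal 3.1219 bits. ✓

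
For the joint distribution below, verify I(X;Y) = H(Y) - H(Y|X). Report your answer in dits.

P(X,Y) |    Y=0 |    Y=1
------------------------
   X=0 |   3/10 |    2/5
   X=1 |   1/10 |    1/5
I(X;Y) = 0.0017 dits

Mutual information has multiple equivalent forms:
- I(X;Y) = H(X) - H(X|Y)
- I(X;Y) = H(Y) - H(Y|X)
- I(X;Y) = H(X) + H(Y) - H(X,Y)

Computing all quantities:
H(X) = 0.2653, H(Y) = 0.2923, H(X,Y) = 0.5558
H(X|Y) = 0.2635, H(Y|X) = 0.2905

Verification:
H(X) - H(X|Y) = 0.2653 - 0.2635 = 0.0017
H(Y) - H(Y|X) = 0.2923 - 0.2905 = 0.0017
H(X) + H(Y) - H(X,Y) = 0.2653 + 0.2923 - 0.5558 = 0.0017

All forms give I(X;Y) = 0.0017 dits. ✓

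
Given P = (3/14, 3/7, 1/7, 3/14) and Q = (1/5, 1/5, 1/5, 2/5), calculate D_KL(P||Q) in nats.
0.1596 nats

KL divergence: D_KL(P||Q) = Σ p(x) log(p(x)/q(x))

Computing term by term:
  x=0: 3/14 × log_e[(3/14)/(1/5)] = 3/14 × 0.0690 = 0.0148
  x=1: 3/7 × log_e[(3/7)/(1/5)] = 3/7 × 0.7621 = 0.3266
  x=2: 1/7 × log_e[(1/7)/(1/5)] = 1/7 × -0.3365 = -0.0481
  x=3: 3/14 × log_e[(3/14)/(2/5)] = 3/14 × -0.6242 = -0.1337

D_KL(P||Q) = 0.1596 nats

Note: KL divergence is always non-negative and equals 0 iff P = Q.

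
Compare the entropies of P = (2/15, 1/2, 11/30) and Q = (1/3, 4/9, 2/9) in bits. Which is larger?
Q

Computing entropies in bits:
H(P) = 1.4183
H(Q) = 1.5305

Distribution Q has higher entropy.

Intuition: The distribution closer to uniform (more spread out) has higher entropy.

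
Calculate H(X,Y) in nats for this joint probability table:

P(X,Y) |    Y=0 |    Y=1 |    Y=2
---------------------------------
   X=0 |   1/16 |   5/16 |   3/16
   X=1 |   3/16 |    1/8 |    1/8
1.6844 nats

Joint entropy is H(X,Y) = -Σ_{x,y} p(x,y) log p(x,y).

Summing over all non-zero entries:
H(X,Y) = -[1/16·log_e(1/16) + 5/16·log_e(5/16) + 3/16·log_e(3/16) + 3/16·log_e(3/16) + 1/8·log_e(1/8) + 1/8·log_e(1/8)]
H(X,Y) = 1.6844 nats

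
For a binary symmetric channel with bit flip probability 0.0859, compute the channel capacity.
0.5774 bits

For a binary symmetric channel (BSC) with error probability p:
Capacity C = 1 - H(p) bits per symbol

where H(p) = -p log₂(p) - (1-p) log₂(1-p) is the binary entropy function.

H(0.0859) = 0.4226 bits
C = 1 - 0.4226 = 0.5774 bits per symbol

This means we can reliably transmit up to 0.5774 bits of information per channel use.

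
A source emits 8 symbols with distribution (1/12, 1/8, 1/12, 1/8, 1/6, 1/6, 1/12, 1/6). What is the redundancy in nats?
0.0425 nats

Redundancy measures how far a source is from maximum entropy:
R = H_max - H(X)

Maximum entropy for 8 symbols: H_max = log_e(8) = 2.0794 nats
Actual entropy: H(X) = 2.0370 nats
Redundancy: R = 2.0794 - 2.0370 = 0.0425 nats

This redundancy represents potential for compression: the source could be compressed by 0.0425 nats per symbol.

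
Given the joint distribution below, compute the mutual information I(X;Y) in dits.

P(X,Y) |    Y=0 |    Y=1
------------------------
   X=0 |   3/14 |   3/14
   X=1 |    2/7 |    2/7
0.0000 dits

Mutual information: I(X;Y) = H(X) + H(Y) - H(X,Y)

Marginals:
P(X) = (3/7, 4/7), H(X) = 0.2966 dits
P(Y) = (1/2, 1/2), H(Y) = 0.3010 dits

Joint entropy: H(X,Y) = 0.5976 dits

I(X;Y) = 0.2966 + 0.3010 - 0.5976 = 0.0000 dits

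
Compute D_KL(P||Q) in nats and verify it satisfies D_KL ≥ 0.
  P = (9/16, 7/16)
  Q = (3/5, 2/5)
0.0029 nats

KL divergence satisfies the Gibbs inequality: D_KL(P||Q) ≥ 0 for all distributions P, Q.

D_KL(P||Q) = Σ p(x) log(p(x)/q(x))
Term by term:
  x=0: 9/16 × log_e[(9/16)/(3/5)] = -0.0363
  x=1: 7/16 × log_e[(7/16)/(2/5)] = 0.0392
D_KL(P||Q) = 0.0029 nats

D_KL(P||Q) = 0.0029 ≥ 0 ✓

This non-negativity is a fundamental property: relative entropy cannot be negative because it measures how different Q is from P.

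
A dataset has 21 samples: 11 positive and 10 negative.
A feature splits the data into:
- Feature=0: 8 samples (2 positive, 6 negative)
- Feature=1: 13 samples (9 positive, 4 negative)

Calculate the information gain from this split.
0.1380 bits

Information Gain = H(Y) - H(Y|Feature)

Before split:
P(positive) = 11/21 = 0.5238
H(Y) = 0.9984 bits

After split:
Feature=0: H = 0.8113 bits (weight = 8/21)
Feature=1: H = 0.8905 bits (weight = 13/21)
H(Y|Feature) = (8/21)×0.8113 + (13/21)×0.8905 = 0.8603 bits

Information Gain = 0.9984 - 0.8603 = 0.1380 bits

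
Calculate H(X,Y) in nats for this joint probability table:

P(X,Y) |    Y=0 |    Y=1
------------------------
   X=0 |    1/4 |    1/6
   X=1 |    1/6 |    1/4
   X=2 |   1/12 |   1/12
1.7046 nats

Joint entropy is H(X,Y) = -Σ_{x,y} p(x,y) log p(x,y).

Summing over all non-zero entries:
H(X,Y) = -[1/4·log_e(1/4) + 1/6·log_e(1/6) + 1/6·log_e(1/6) + 1/4·log_e(1/4) + 1/12·log_e(1/12) + 1/12·log_e(1/12)]
H(X,Y) = 1.7046 nats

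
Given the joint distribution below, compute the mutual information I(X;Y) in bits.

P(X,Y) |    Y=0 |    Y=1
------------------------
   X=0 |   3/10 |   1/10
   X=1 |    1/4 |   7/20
0.0803 bits

Mutual information: I(X;Y) = H(X) + H(Y) - H(X,Y)

Marginals:
P(X) = (2/5, 3/5), H(X) = 0.9710 bits
P(Y) = (11/20, 9/20), H(Y) = 0.9928 bits

Joint entropy: H(X,Y) = 1.8834 bits

I(X;Y) = 0.9710 + 0.9928 - 1.8834 = 0.0803 bits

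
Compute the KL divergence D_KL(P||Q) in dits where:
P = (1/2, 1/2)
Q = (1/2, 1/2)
0.0000 dits

KL divergence: D_KL(P||Q) = Σ p(x) log(p(x)/q(x))

Computing term by term:
  x=0: 1/2 × log_10[(1/2)/(1/2)] = 1/2 × 0.0000 = 0.0000
  x=1: 1/2 × log_10[(1/2)/(1/2)] = 1/2 × 0.0000 = 0.0000

D_KL(P||Q) = 0.0000 dits

Note: KL divergence is always non-negative and equals 0 iff P = Q.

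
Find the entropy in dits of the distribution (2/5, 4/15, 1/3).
0.4713 dits

Shannon entropy is H(X) = -Σ p(x) log p(x).

For P = (2/5, 4/15, 1/3):
H = -2/5 × log_10(2/5) -4/15 × log_10(4/15) -1/3 × log_10(1/3)
H = 0.4713 dits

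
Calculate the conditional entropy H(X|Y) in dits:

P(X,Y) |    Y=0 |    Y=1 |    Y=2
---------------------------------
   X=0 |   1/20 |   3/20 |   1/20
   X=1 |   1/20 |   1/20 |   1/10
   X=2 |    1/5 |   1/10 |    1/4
0.4012 dits

Using the chain rule: H(X|Y) = H(X,Y) - H(Y)

First, compute H(X,Y) = 0.8741 dits

Marginal P(Y) = (3/10, 3/10, 2/5)
H(Y) = 0.4729 dits

H(X|Y) = H(X,Y) - H(Y) = 0.8741 - 0.4729 = 0.4012 dits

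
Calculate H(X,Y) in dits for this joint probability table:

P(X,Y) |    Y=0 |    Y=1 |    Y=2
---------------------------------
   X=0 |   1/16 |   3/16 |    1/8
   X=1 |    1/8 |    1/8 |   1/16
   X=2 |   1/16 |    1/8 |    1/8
0.9265 dits

Joint entropy is H(X,Y) = -Σ_{x,y} p(x,y) log p(x,y).

Summing over all non-zero entries:
H(X,Y) = -[1/16·log_10(1/16) + 3/16·log_10(3/16) + 1/8·log_10(1/8) + 1/8·log_10(1/8) + 1/8·log_10(1/8) + 1/16·log_10(1/16) + 1/16·log_10(1/16) + 1/8·log_10(1/8) + 1/8·log_10(1/8)]
H(X,Y) = 0.9265 dits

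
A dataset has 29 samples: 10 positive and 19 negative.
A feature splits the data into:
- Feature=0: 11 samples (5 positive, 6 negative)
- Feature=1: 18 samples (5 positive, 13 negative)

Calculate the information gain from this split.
0.0232 bits

Information Gain = H(Y) - H(Y|Feature)

Before split:
P(positive) = 10/29 = 0.3448
H(Y) = 0.9294 bits

After split:
Feature=0: H = 0.9940 bits (weight = 11/29)
Feature=1: H = 0.8524 bits (weight = 18/29)
H(Y|Feature) = (11/29)×0.9940 + (18/29)×0.8524 = 0.9061 bits

Information Gain = 0.9294 - 0.9061 = 0.0232 bits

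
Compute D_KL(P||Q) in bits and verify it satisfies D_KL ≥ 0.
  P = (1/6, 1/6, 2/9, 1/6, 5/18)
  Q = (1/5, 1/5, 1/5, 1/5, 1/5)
0.0339 bits

KL divergence satisfies the Gibbs inequality: D_KL(P||Q) ≥ 0 for all distributions P, Q.

D_KL(P||Q) = Σ p(x) log(p(x)/q(x))
Term by term:
  x=0: 1/6 × log_2[(1/6)/(1/5)] = -0.0438
  x=1: 1/6 × log_2[(1/6)/(1/5)] = -0.0438
  x=2: 2/9 × log_2[(2/9)/(1/5)] = 0.0338
  x=3: 1/6 × log_2[(1/6)/(1/5)] = -0.0438
  x=4: 5/18 × log_2[(5/18)/(1/5)] = 0.1316
D_KL(P||Q) = 0.0339 bits

D_KL(P||Q) = 0.0339 ≥ 0 ✓

This non-negativity is a fundamental property: relative entropy cannot be negative because it measures how different Q is from P.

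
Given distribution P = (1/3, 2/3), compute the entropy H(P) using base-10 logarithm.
0.2764 dits

Shannon entropy is H(X) = -Σ p(x) log p(x).

For P = (1/3, 2/3):
H = -1/3 × log_10(1/3) -2/3 × log_10(2/3)
H = 0.2764 dits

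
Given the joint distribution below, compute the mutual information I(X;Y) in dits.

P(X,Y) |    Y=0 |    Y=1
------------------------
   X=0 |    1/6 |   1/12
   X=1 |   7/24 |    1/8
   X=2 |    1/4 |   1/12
0.0011 dits

Mutual information: I(X;Y) = H(X) + H(Y) - H(X,Y)

Marginals:
P(X) = (1/4, 5/12, 1/3), H(X) = 0.4680 dits
P(Y) = (17/24, 7/24), H(Y) = 0.2622 dits

Joint entropy: H(X,Y) = 0.7290 dits

I(X;Y) = 0.4680 + 0.2622 - 0.7290 = 0.0011 dits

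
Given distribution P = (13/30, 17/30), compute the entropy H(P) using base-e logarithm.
0.6842 nats

Shannon entropy is H(X) = -Σ p(x) log p(x).

For P = (13/30, 17/30):
H = -13/30 × log_e(13/30) -17/30 × log_e(17/30)
H = 0.6842 nats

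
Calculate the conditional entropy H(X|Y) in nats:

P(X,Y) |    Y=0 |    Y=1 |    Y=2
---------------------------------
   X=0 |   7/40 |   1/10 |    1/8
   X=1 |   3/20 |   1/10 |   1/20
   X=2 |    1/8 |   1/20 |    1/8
1.0624 nats

Using the chain rule: H(X|Y) = H(X,Y) - H(Y)

First, compute H(X,Y) = 2.1295 nats

Marginal P(Y) = (9/20, 1/4, 3/10)
H(Y) = 1.0671 nats

H(X|Y) = H(X,Y) - H(Y) = 2.1295 - 1.0671 = 1.0624 nats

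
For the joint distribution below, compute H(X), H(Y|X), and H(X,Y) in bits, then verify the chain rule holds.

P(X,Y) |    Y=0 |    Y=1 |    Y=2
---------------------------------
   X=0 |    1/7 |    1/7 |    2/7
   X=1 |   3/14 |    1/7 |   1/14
H(X,Y) = 2.4677, H(X) = 0.9852, H(Y|X) = 1.4825 (all in bits)

Chain rule: H(X,Y) = H(X) + H(Y|X)

Left side — joint entropy directly:
H(X,Y) = -Σ p(x,y) log p(x,y) = 2.4677 bits

Right side — compute H(Y|X) from the conditional distributions:
P(X) = (4/7, 3/7), so H(X) = 0.9852 bits
H(Y|X) = Σ_x P(X=x) · H(Y|X=x):
  P(Y|X=0) = (1/4, 1/4, 1/2), H(Y|X=0) = 1.5000, weight P(X=0) = 4/7
  P(Y|X=1) = (1/2, 1/3, 1/6), H(Y|X=1) = 1.4591, weight P(X=1) = 3/7
H(Y|X) = 1.4825 bits

H(X) + H(Y|X) = 0.9852 + 1.4825 = 2.4677 bits

Both sides equal 2.4677 bits. ✓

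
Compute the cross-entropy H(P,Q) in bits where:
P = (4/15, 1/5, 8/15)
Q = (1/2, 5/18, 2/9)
1.7936 bits

Cross-entropy: H(P,Q) = -Σ p(x) log q(x)

Alternatively: H(P,Q) = H(P) + D_KL(P||Q)
H(P) = 1.4566 bits
D_KL(P||Q) = 0.3370 bits

H(P,Q) = 1.4566 + 0.3370 = 1.7936 bits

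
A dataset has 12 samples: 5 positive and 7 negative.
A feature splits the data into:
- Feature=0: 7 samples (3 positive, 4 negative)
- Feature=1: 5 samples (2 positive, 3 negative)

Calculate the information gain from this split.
0.0006 bits

Information Gain = H(Y) - H(Y|Feature)

Before split:
P(positive) = 5/12 = 0.4167
H(Y) = 0.9799 bits

After split:
Feature=0: H = 0.9852 bits (weight = 7/12)
Feature=1: H = 0.9710 bits (weight = 5/12)
H(Y|Feature) = (7/12)×0.9852 + (5/12)×0.9710 = 0.9793 bits

Information Gain = 0.9799 - 0.9793 = 0.0006 bits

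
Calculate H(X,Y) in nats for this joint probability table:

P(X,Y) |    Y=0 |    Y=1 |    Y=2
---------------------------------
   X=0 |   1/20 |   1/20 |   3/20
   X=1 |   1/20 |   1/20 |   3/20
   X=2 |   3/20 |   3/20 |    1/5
2.0593 nats

Joint entropy is H(X,Y) = -Σ_{x,y} p(x,y) log p(x,y).

Summing over all non-zero entries:
H(X,Y) = -[1/20·log_e(1/20) + 1/20·log_e(1/20) + 3/20·log_e(3/20) + 1/20·log_e(1/20) + 1/20·log_e(1/20) + 3/20·log_e(3/20) + 3/20·log_e(3/20) + 3/20·log_e(3/20) + 1/5·log_e(1/5)]
H(X,Y) = 2.0593 nats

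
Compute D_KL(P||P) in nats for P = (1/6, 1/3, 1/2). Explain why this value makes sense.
0.0000 nats

KL divergence satisfies the Gibbs inequality: D_KL(P||Q) ≥ 0 for all distributions P, Q.

D_KL(P||Q) = Σ p(x) log(p(x)/q(x))
Each term is p(x) × log_e(p(x)/p(x)) = p(x) × log_e(1) = 0, so the sum is 0.
D_KL(P||Q) = 0.0000 nats

When P = Q, the KL divergence is exactly 0, as there is no 'divergence' between identical distributions.

This non-negativity is a fundamental property: relative entropy cannot be negative because it measures how different Q is from P.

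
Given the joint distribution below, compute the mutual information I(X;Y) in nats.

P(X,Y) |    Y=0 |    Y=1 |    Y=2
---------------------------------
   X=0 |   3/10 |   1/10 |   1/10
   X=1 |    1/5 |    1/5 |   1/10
0.0271 nats

Mutual information: I(X;Y) = H(X) + H(Y) - H(X,Y)

Marginals:
P(X) = (1/2, 1/2), H(X) = 0.6931 nats
P(Y) = (1/2, 3/10, 1/5), H(Y) = 1.0297 nats

Joint entropy: H(X,Y) = 1.6957 nats

I(X;Y) = 0.6931 + 1.0297 - 1.6957 = 0.0271 nats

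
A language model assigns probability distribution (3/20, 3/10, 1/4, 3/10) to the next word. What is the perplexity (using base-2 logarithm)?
3.8710

Perplexity is 2^H (or exp(H) for natural log).

First, H = -Σ p log p = 1.9527 bits
Perplexity = 2^1.9527 = 3.8710

Interpretation: The model's uncertainty is equivalent to choosing uniformly among 3.9 options.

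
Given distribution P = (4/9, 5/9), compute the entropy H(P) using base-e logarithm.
0.6870 nats

Shannon entropy is H(X) = -Σ p(x) log p(x).

For P = (4/9, 5/9):
H = -4/9 × log_e(4/9) -5/9 × log_e(5/9)
H = 0.6870 nats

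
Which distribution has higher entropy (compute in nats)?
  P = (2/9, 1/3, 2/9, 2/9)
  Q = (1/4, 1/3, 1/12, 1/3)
P

Computing entropies in nats:
H(P) = 1.3689
H(Q) = 1.2861

Distribution P has higher entropy.

Intuition: The distribution closer to uniform (more spread out) has higher entropy.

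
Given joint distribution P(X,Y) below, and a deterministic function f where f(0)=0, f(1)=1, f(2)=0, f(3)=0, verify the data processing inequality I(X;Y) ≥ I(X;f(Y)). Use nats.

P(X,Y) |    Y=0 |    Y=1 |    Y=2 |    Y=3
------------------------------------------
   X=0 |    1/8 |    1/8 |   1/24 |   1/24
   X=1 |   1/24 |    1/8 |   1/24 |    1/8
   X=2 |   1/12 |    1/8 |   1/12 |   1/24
I(X;Y) = 0.0625, I(X;f(Y)) = 0.0000, inequality holds: 0.0625 ≥ 0.0000

Data Processing Inequality: For any Markov chain X → Y → Z, we have I(X;Y) ≥ I(X;Z).

Here Z = f(Y) is a deterministic function of Y, forming X → Y → Z.

Original I(X;Y) = 0.0625 nats

After applying f:
P(X,Z) where Z=f(Y):
- P(X,Z=0) = P(X,Y=0) + P(X,Y=2) + P(X,Y=3)
- P(X,Z=1) = P(X,Y=1)

I(X;Z) = I(X;f(Y)) = 0.0000 nats

Verification: 0.0625 ≥ 0.0000 ✓

Information cannot be created by processing; the function f can only lose information about X.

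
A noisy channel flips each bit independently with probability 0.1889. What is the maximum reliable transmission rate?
0.3008 bits

For a binary symmetric channel (BSC) with error probability p:
Capacity C = 1 - H(p) bits per symbol

where H(p) = -p log₂(p) - (1-p) log₂(1-p) is the binary entropy function.

H(0.1889) = 0.6992 bits
C = 1 - 0.6992 = 0.3008 bits per symbol

This means we can reliably transmit up to 0.3008 bits of information per channel use.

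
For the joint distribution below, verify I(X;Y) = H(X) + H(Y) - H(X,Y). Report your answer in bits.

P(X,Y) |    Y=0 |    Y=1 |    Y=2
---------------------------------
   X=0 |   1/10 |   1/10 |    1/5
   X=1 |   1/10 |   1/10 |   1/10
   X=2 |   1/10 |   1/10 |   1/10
I(X;Y) = 0.0200 bits

Mutual information has multiple equivalent forms:
- I(X;Y) = H(X) - H(X|Y)
- I(X;Y) = H(Y) - H(Y|X)
- I(X;Y) = H(X) + H(Y) - H(X,Y)

Computing all quantities:
H(X) = 1.5710, H(Y) = 1.5710, H(X,Y) = 3.1219
H(X|Y) = 1.5510, H(Y|X) = 1.5510

Verification:
H(X) - H(X|Y) = 1.5710 - 1.5510 = 0.0200
H(Y) - H(Y|X) = 1.5710 - 1.5510 = 0.0200
H(X) + H(Y) - H(X,Y) = 1.5710 + 1.5710 - 3.1219 = 0.0200

All forms give I(X;Y) = 0.0200 bits. ✓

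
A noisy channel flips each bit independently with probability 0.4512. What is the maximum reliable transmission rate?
0.0069 bits

For a binary symmetric channel (BSC) with error probability p:
Capacity C = 1 - H(p) bits per symbol

where H(p) = -p log₂(p) - (1-p) log₂(1-p) is the binary entropy function.

H(0.4512) = 0.9931 bits
C = 1 - 0.9931 = 0.0069 bits per symbol

This means we can reliably transmit up to 0.0069 bits of information per channel use.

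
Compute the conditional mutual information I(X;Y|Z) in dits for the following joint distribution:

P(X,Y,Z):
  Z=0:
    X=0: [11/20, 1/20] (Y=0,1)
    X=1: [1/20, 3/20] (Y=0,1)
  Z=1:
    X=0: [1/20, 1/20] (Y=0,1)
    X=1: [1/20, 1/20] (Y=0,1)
0.0718 dits

Conditional mutual information: I(X;Y|Z) = H(X|Z) + H(Y|Z) - H(X,Y|Z)

H(Z) = 0.2173
H(X,Z) = 0.4729 → H(X|Z) = 0.2556
H(Y,Z) = 0.4729 → H(Y|Z) = 0.2556
H(X,Y,Z) = 0.6567 → H(X,Y|Z) = 0.4394

I(X;Y|Z) = 0.2556 + 0.2556 - 0.4394 = 0.0718 dits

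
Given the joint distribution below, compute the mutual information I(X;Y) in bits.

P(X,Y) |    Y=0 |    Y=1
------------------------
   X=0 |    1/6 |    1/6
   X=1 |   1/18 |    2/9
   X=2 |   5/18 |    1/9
0.1305 bits

Mutual information: I(X;Y) = H(X) + H(Y) - H(X,Y)

Marginals:
P(X) = (1/3, 5/18, 7/18), H(X) = 1.5715 bits
P(Y) = (1/2, 1/2), H(Y) = 1.0000 bits

Joint entropy: H(X,Y) = 2.4411 bits

I(X;Y) = 1.5715 + 1.0000 - 2.4411 = 0.1305 bits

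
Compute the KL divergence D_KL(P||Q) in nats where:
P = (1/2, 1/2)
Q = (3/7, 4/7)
0.0103 nats

KL divergence: D_KL(P||Q) = Σ p(x) log(p(x)/q(x))

Computing term by term:
  x=0: 1/2 × log_e[(1/2)/(3/7)] = 1/2 × 0.1542 = 0.0771
  x=1: 1/2 × log_e[(1/2)/(4/7)] = 1/2 × -0.1335 = -0.0668

D_KL(P||Q) = 0.0103 nats

Note: KL divergence is always non-negative and equals 0 iff P = Q.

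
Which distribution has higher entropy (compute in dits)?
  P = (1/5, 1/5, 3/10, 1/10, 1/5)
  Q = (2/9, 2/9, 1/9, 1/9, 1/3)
P

Computing entropies in dits:
H(P) = 0.6762
H(Q) = 0.6614

Distribution P has higher entropy.

Intuition: The distribution closer to uniform (more spread out) has higher entropy.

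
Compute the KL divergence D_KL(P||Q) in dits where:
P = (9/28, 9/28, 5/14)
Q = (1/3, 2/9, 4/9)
0.0125 dits

KL divergence: D_KL(P||Q) = Σ p(x) log(p(x)/q(x))

Computing term by term:
  x=0: 9/28 × log_10[(9/28)/(1/3)] = 9/28 × -0.0158 = -0.0051
  x=1: 9/28 × log_10[(9/28)/(2/9)] = 9/28 × 0.1603 = 0.0515
  x=2: 5/14 × log_10[(5/14)/(4/9)] = 5/14 × -0.0950 = -0.0339

D_KL(P||Q) = 0.0125 dits

Note: KL divergence is always non-negative and equals 0 iff P = Q.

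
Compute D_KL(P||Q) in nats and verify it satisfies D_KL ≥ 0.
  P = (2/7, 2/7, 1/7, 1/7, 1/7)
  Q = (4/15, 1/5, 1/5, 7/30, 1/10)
0.0544 nats

KL divergence satisfies the Gibbs inequality: D_KL(P||Q) ≥ 0 for all distributions P, Q.

D_KL(P||Q) = Σ p(x) log(p(x)/q(x))
Term by term:
  x=0: 2/7 × log_e[(2/7)/(4/15)] = 0.0197
  x=1: 2/7 × log_e[(2/7)/(1/5)] = 0.1019
  x=2: 1/7 × log_e[(1/7)/(1/5)] = -0.0481
  x=3: 1/7 × log_e[(1/7)/(7/30)] = -0.0701
  x=4: 1/7 × log_e[(1/7)/(1/10)] = 0.0510
D_KL(P||Q) = 0.0544 nats

D_KL(P||Q) = 0.0544 ≥ 0 ✓

This non-negativity is a fundamental property: relative entropy cannot be negative because it measures how different Q is from P.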